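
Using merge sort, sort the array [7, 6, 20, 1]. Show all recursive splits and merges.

Merge sort trace:

Split: [7, 6, 20, 1] -> [7, 6] and [20, 1]
  Split: [7, 6] -> [7] and [6]
  Merge: [7] + [6] -> [6, 7]
  Split: [20, 1] -> [20] and [1]
  Merge: [20] + [1] -> [1, 20]
Merge: [6, 7] + [1, 20] -> [1, 6, 7, 20]

Final sorted array: [1, 6, 7, 20]

The merge sort proceeds by recursively splitting the array and merging sorted halves.
After all merges, the sorted array is [1, 6, 7, 20].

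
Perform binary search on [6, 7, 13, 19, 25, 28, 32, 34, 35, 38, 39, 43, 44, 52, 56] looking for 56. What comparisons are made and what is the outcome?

Binary search for 56 in [6, 7, 13, 19, 25, 28, 32, 34, 35, 38, 39, 43, 44, 52, 56]:

lo=0, hi=14, mid=7, arr[mid]=34 -> 34 < 56, search right half
lo=8, hi=14, mid=11, arr[mid]=43 -> 43 < 56, search right half
lo=12, hi=14, mid=13, arr[mid]=52 -> 52 < 56, search right half
lo=14, hi=14, mid=14, arr[mid]=56 -> Found target at index 14!

Binary search finds 56 at index 14 after 4 comparisons. The search repeatedly halves the search space by comparing with the middle element.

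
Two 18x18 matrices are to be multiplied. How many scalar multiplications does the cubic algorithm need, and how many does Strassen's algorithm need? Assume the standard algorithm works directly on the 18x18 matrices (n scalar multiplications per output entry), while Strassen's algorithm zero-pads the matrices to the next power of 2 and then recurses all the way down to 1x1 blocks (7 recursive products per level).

Matrix multiplication for 18x18 matrices:

Strassen's algorithm requires power-of-2 dimensions. Pad 18x18 to 32x32 (next power of 2).

Standard algorithm: 18^3 = 5832 multiplications
Strassen's algorithm: 7^(log2(32)) = 7^5 = 16807 multiplications
Difference: 5832 - 16807 = -10975 (Strassen uses MORE here due to padding overhead — for small or just-over-power-of-2 n, padding can outweigh the per-level savings)

Standard: 5832 multiplications (18^3). Strassen: 16807 multiplications (7^5, after padding to 32x32). Strassen reduces 8 recursive multiplications to 7 at each level.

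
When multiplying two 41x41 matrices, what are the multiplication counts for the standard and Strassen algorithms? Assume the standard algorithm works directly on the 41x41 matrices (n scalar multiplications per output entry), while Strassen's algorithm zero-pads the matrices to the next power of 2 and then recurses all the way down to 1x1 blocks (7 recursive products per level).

Matrix multiplication for 41x41 matrices:

Strassen's algorithm requires power-of-2 dimensions. Pad 41x41 to 64x64 (next power of 2).

Standard algorithm: 41^3 = 68921 multiplications
Strassen's algorithm: 7^(log2(64)) = 7^6 = 117649 multiplications
Difference: 68921 - 117649 = -48728 (Strassen uses MORE here due to padding overhead — for small or just-over-power-of-2 n, padding can outweigh the per-level savings)

Standard: 68921 multiplications (41^3). Strassen: 117649 multiplications (7^6, after padding to 64x64). Strassen reduces 8 recursive multiplications to 7 at each level.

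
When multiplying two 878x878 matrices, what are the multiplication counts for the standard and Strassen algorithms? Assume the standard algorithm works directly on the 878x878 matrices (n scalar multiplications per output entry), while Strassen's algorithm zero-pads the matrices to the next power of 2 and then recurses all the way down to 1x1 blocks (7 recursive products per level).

Matrix multiplication for 878x878 matrices:

Strassen's algorithm requires power-of-2 dimensions. Pad 878x878 to 1024x1024 (next power of 2).

Standard algorithm: 878^3 = 676836152 multiplications
Strassen's algorithm: 7^(log2(1024)) = 7^10 = 282475249 multiplications
Savings: 676836152 - 282475249 = 394360903 multiplications

Standard: 676836152 multiplications (878^3). Strassen: 282475249 multiplications (7^10, after padding to 1024x1024). Strassen reduces 8 recursive multiplications to 7 at each level.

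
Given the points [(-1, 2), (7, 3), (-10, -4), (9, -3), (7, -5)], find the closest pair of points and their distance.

Computing all pairwise distances among 5 points:

d((-1, 2), (7, 3)) = 8.0623
d((-1, 2), (-10, -4)) = 10.8167
d((-1, 2), (9, -3)) = 11.1803
d((-1, 2), (7, -5)) = 10.6301
d((7, 3), (-10, -4)) = 18.3848
d((7, 3), (9, -3)) = 6.3246
d((7, 3), (7, -5)) = 8.0
d((-10, -4), (9, -3)) = 19.0263
d((-10, -4), (7, -5)) = 17.0294
d((9, -3), (7, -5)) = 2.8284 <-- minimum

Closest pair: (9, -3) and (7, -5) with distance 2.8284

The closest pair is (9, -3) and (7, -5) with Euclidean distance 2.8284. For 5 points, brute-force pairwise comparison is shown above. For large n, the divide-and-conquer algorithm (sort by x, recurse on halves, check the dividing strip) achieves O(n log n).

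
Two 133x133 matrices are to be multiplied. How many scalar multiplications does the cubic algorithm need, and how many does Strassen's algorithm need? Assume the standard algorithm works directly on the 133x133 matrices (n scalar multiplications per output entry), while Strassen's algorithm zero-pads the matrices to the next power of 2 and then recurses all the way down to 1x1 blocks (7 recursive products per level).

Matrix multiplication for 133x133 matrices:

Strassen's algorithm requires power-of-2 dimensions. Pad 133x133 to 256x256 (next power of 2).

Standard algorithm: 133^3 = 2352637 multiplications
Strassen's algorithm: 7^(log2(256)) = 7^8 = 5764801 multiplications
Difference: 2352637 - 5764801 = -3412164 (Strassen uses MORE here due to padding overhead — for small or just-over-power-of-2 n, padding can outweigh the per-level savings)

Standard: 2352637 multiplications (133^3). Strassen: 5764801 multiplications (7^8, after padding to 256x256). Strassen reduces 8 recursive multiplications to 7 at each level.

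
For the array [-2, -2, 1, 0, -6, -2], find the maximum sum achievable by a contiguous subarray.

Using Kadane's algorithm on [-2, -2, 1, 0, -6, -2]:

Scanning through the array:
Position 1 (value -2): max_ending_here = -2, max_so_far = -2
Position 2 (value 1): max_ending_here = 1, max_so_far = 1
Position 3 (value 0): max_ending_here = 1, max_so_far = 1
Position 4 (value -6): max_ending_here = -5, max_so_far = 1
Position 5 (value -2): max_ending_here = -2, max_so_far = 1

Maximum subarray: [1]
Maximum sum: 1

The maximum subarray is [1] with sum 1. This subarray runs from index 2 to index 2.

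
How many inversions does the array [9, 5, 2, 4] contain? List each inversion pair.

Finding inversions in [9, 5, 2, 4]:

(0, 1): arr[0]=9 > arr[1]=5
(0, 2): arr[0]=9 > arr[2]=2
(0, 3): arr[0]=9 > arr[3]=4
(1, 2): arr[1]=5 > arr[2]=2
(1, 3): arr[1]=5 > arr[3]=4

Total inversions: 5

The array has 5 inversion(s): (0,1), (0,2), (0,3), (1,2), (1,3). Each pair (i,j) satisfies i < j and arr[i] > arr[j].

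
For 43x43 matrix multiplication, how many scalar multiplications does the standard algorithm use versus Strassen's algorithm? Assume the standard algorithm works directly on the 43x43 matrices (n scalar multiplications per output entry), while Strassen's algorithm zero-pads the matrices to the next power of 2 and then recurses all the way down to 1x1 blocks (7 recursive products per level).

Matrix multiplication for 43x43 matrices:

Strassen's algorithm requires power-of-2 dimensions. Pad 43x43 to 64x64 (next power of 2).

Standard algorithm: 43^3 = 79507 multiplications
Strassen's algorithm: 7^(log2(64)) = 7^6 = 117649 multiplications
Difference: 79507 - 117649 = -38142 (Strassen uses MORE here due to padding overhead — for small or just-over-power-of-2 n, padding can outweigh the per-level savings)

Standard: 79507 multiplications (43^3). Strassen: 117649 multiplications (7^6, after padding to 64x64). Strassen reduces 8 recursive multiplications to 7 at each level.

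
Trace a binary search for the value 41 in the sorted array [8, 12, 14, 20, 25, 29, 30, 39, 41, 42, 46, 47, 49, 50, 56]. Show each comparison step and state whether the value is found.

Binary search for 41 in [8, 12, 14, 20, 25, 29, 30, 39, 41, 42, 46, 47, 49, 50, 56]:

lo=0, hi=14, mid=7, arr[mid]=39 -> 39 < 41, search right half
lo=8, hi=14, mid=11, arr[mid]=47 -> 47 > 41, search left half
lo=8, hi=10, mid=9, arr[mid]=42 -> 42 > 41, search left half
lo=8, hi=8, mid=8, arr[mid]=41 -> Found target at index 8!

Binary search finds 41 at index 8 after 4 comparisons. The search repeatedly halves the search space by comparing with the middle element.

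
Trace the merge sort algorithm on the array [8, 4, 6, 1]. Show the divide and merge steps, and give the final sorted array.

Merge sort trace:

Split: [8, 4, 6, 1] -> [8, 4] and [6, 1]
  Split: [8, 4] -> [8] and [4]
  Merge: [8] + [4] -> [4, 8]
  Split: [6, 1] -> [6] and [1]
  Merge: [6] + [1] -> [1, 6]
Merge: [4, 8] + [1, 6] -> [1, 4, 6, 8]

Final sorted array: [1, 4, 6, 8]

The merge sort proceeds by recursively splitting the array and merging sorted halves.
After all merges, the sorted array is [1, 4, 6, 8].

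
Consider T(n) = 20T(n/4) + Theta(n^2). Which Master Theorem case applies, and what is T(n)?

Master Theorem for T(n) = 20T(n/4) + O(n^2):

a = 20, b = 4, c = 2
log_b(a) = log_4(20) = 2.1610

Case 1: c = 2 < log_4(20) = 2.1610
T(n) = O(n^(log_4 20))

For T(n) = 20T(n/4) + O(n^2): log_4(20) = 2.1610. This is Case 1 of the Master Theorem (c < log_b(a), work dominated by leaves), giving O(n^(log_4 20)).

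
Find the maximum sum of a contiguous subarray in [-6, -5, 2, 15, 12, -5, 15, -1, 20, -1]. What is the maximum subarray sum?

Using Kadane's algorithm on [-6, -5, 2, 15, 12, -5, 15, -1, 20, -1]:

Scanning through the array:
Position 1 (value -5): max_ending_here = -5, max_so_far = -5
Position 2 (value 2): max_ending_here = 2, max_so_far = 2
Position 3 (value 15): max_ending_here = 17, max_so_far = 17
Position 4 (value 12): max_ending_here = 29, max_so_far = 29
Position 5 (value -5): max_ending_here = 24, max_so_far = 29
Position 6 (value 15): max_ending_here = 39, max_so_far = 39
Position 7 (value -1): max_ending_here = 38, max_so_far = 39
Position 8 (value 20): max_ending_here = 58, max_so_far = 58
Position 9 (value -1): max_ending_here = 57, max_so_far = 58

Maximum subarray: [2, 15, 12, -5, 15, -1, 20]
Maximum sum: 58

The maximum subarray is [2, 15, 12, -5, 15, -1, 20] with sum 58. This subarray runs from index 2 to index 8.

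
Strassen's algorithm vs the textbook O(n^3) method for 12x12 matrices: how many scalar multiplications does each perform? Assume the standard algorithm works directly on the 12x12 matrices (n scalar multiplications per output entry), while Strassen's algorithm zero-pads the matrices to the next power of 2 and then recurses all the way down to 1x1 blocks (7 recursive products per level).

Matrix multiplication for 12x12 matrices:

Strassen's algorithm requires power-of-2 dimensions. Pad 12x12 to 16x16 (next power of 2).

Standard algorithm: 12^3 = 1728 multiplications
Strassen's algorithm: 7^(log2(16)) = 7^4 = 2401 multiplications
Difference: 1728 - 2401 = -673 (Strassen uses MORE here due to padding overhead — for small or just-over-power-of-2 n, padding can outweigh the per-level savings)

Standard: 1728 multiplications (12^3). Strassen: 2401 multiplications (7^4, after padding to 16x16). Strassen reduces 8 recursive multiplications to 7 at each level.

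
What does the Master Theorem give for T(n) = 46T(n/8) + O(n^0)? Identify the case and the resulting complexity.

Master Theorem for T(n) = 46T(n/8) + O(n^0):

a = 46, b = 8, c = 0
log_b(a) = log_8(46) = 1.8412

Case 1: c = 0 < log_8(46) = 1.8412
T(n) = O(n^(log_8 46))

For T(n) = 46T(n/8) + O(n^0): log_8(46) = 1.8412. This is Case 1 of the Master Theorem (c < log_b(a), work dominated by leaves), giving O(n^(log_8 46)).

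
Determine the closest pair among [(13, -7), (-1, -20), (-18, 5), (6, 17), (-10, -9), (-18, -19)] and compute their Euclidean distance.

Computing all pairwise distances among 6 points:

d((13, -7), (-1, -20)) = 19.105
d((13, -7), (-18, 5)) = 33.2415
d((13, -7), (6, 17)) = 25.0
d((13, -7), (-10, -9)) = 23.0868
d((13, -7), (-18, -19)) = 33.2415
d((-1, -20), (-18, 5)) = 30.2324
d((-1, -20), (6, 17)) = 37.6563
d((-1, -20), (-10, -9)) = 14.2127
d((-1, -20), (-18, -19)) = 17.0294
d((-18, 5), (6, 17)) = 26.8328
d((-18, 5), (-10, -9)) = 16.1245
d((-18, 5), (-18, -19)) = 24.0
d((6, 17), (-10, -9)) = 30.5287
d((6, 17), (-18, -19)) = 43.2666
d((-10, -9), (-18, -19)) = 12.8062 <-- minimum

Closest pair: (-10, -9) and (-18, -19) with distance 12.8062

The closest pair is (-10, -9) and (-18, -19) with Euclidean distance 12.8062. For 6 points, brute-force pairwise comparison is shown above. For large n, the divide-and-conquer algorithm (sort by x, recurse on halves, check the dividing strip) achieves O(n log n).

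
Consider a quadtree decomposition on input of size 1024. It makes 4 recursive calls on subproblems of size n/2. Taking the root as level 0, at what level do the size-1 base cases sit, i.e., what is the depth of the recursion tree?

For divide and conquer with division factor 2:

Problem sizes at each level:
Level 0: 1024
Level 1: 512
Level 2: 256
Level 3: 128
Level 4: 64
Level 5: 32
Level 6: 16
Level 7: 8
Level 8: 4
Level 9: 2
Level 10: 1

The root is level 0 and the size-1 base case is level 10 (the tree spans levels 0 through 10, i.e. 11 levels counting the root), so the depth is the number of divisions: log_2(1024) = 10

The recursion tree depth is log_2(1024) = 10. At each level, the problem size is divided by 2, so it takes 10 divisions to reduce to a base case of size 1. The algorithm makes 4 recursive calls at each level.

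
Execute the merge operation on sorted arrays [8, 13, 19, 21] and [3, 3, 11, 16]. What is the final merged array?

Merging process:

Compare 8 vs 3: take 3 from right. Merged: [3]
Compare 8 vs 3: take 3 from right. Merged: [3, 3]
Compare 8 vs 11: take 8 from left. Merged: [3, 3, 8]
Compare 13 vs 11: take 11 from right. Merged: [3, 3, 8, 11]
Compare 13 vs 16: take 13 from left. Merged: [3, 3, 8, 11, 13]
Compare 19 vs 16: take 16 from right. Merged: [3, 3, 8, 11, 13, 16]
Append remaining from left: [19, 21]. Merged: [3, 3, 8, 11, 13, 16, 19, 21]

Final merged array: [3, 3, 8, 11, 13, 16, 19, 21]
Total comparisons: 6

The merged array is [3, 3, 8, 11, 13, 16, 19, 21], requiring 6 comparisons. The merge step runs in O(n) time where n is the total number of elements.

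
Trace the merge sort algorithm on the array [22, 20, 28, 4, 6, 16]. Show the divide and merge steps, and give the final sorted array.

Merge sort trace:

Split: [22, 20, 28, 4, 6, 16] -> [22, 20, 28] and [4, 6, 16]
  Split: [22, 20, 28] -> [22] and [20, 28]
    Split: [20, 28] -> [20] and [28]
    Merge: [20] + [28] -> [20, 28]
  Merge: [22] + [20, 28] -> [20, 22, 28]
  Split: [4, 6, 16] -> [4] and [6, 16]
    Split: [6, 16] -> [6] and [16]
    Merge: [6] + [16] -> [6, 16]
  Merge: [4] + [6, 16] -> [4, 6, 16]
Merge: [20, 22, 28] + [4, 6, 16] -> [4, 6, 16, 20, 22, 28]

Final sorted array: [4, 6, 16, 20, 22, 28]

The merge sort proceeds by recursively splitting the array and merging sorted halves.
After all merges, the sorted array is [4, 6, 16, 20, 22, 28].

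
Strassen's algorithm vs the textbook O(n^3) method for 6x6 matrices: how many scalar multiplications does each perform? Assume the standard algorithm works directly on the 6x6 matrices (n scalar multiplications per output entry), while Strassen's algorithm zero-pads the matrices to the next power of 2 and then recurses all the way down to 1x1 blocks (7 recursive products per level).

Matrix multiplication for 6x6 matrices:

Strassen's algorithm requires power-of-2 dimensions. Pad 6x6 to 8x8 (next power of 2).

Standard algorithm: 6^3 = 216 multiplications
Strassen's algorithm: 7^(log2(8)) = 7^3 = 343 multiplications
Difference: 216 - 343 = -127 (Strassen uses MORE here due to padding overhead — for small or just-over-power-of-2 n, padding can outweigh the per-level savings)

Standard: 216 multiplications (6^3). Strassen: 343 multiplications (7^3, after padding to 8x8). Strassen reduces 8 recursive multiplications to 7 at each level.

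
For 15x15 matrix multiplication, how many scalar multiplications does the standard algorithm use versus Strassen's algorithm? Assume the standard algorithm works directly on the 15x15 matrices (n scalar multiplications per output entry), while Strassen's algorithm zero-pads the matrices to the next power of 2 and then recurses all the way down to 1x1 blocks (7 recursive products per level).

Matrix multiplication for 15x15 matrices:

Strassen's algorithm requires power-of-2 dimensions. Pad 15x15 to 16x16 (next power of 2).

Standard algorithm: 15^3 = 3375 multiplications
Strassen's algorithm: 7^(log2(16)) = 7^4 = 2401 multiplications
Savings: 3375 - 2401 = 974 multiplications

Standard: 3375 multiplications (15^3). Strassen: 2401 multiplications (7^4, after padding to 16x16). Strassen reduces 8 recursive multiplications to 7 at each level.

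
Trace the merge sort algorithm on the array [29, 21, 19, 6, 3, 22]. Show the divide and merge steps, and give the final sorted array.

Merge sort trace:

Split: [29, 21, 19, 6, 3, 22] -> [29, 21, 19] and [6, 3, 22]
  Split: [29, 21, 19] -> [29] and [21, 19]
    Split: [21, 19] -> [21] and [19]
    Merge: [21] + [19] -> [19, 21]
  Merge: [29] + [19, 21] -> [19, 21, 29]
  Split: [6, 3, 22] -> [6] and [3, 22]
    Split: [3, 22] -> [3] and [22]
    Merge: [3] + [22] -> [3, 22]
  Merge: [6] + [3, 22] -> [3, 6, 22]
Merge: [19, 21, 29] + [3, 6, 22] -> [3, 6, 19, 21, 22, 29]

Final sorted array: [3, 6, 19, 21, 22, 29]

The merge sort proceeds by recursively splitting the array and merging sorted halves.
After all merges, the sorted array is [3, 6, 19, 21, 22, 29].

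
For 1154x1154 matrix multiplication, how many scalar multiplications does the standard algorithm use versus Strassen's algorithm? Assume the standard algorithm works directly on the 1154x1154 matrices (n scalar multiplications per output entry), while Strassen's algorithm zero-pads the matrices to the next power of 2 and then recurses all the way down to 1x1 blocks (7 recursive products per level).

Matrix multiplication for 1154x1154 matrices:

Strassen's algorithm requires power-of-2 dimensions. Pad 1154x1154 to 2048x2048 (next power of 2).

Standard algorithm: 1154^3 = 1536800264 multiplications
Strassen's algorithm: 7^(log2(2048)) = 7^11 = 1977326743 multiplications
Difference: 1536800264 - 1977326743 = -440526479 (Strassen uses MORE here due to padding overhead — for small or just-over-power-of-2 n, padding can outweigh the per-level savings)

Standard: 1536800264 multiplications (1154^3). Strassen: 1977326743 multiplications (7^11, after padding to 2048x2048). Strassen reduces 8 recursive multiplications to 7 at each level.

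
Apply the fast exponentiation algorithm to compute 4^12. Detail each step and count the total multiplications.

Computing 4^12 by squaring (build up from 4^1; each line after the first costs one multiplication):

4^1 = 4
4^2 = (4^1)^2 = 4^2 = 16
4^3 = 4 * 4^2 = 4 * 16 = 64
4^6 = (4^3)^2 = 64^2 = 4096
4^12 = (4^6)^2 = 4096^2 = 16777216

Result: 16777216
Multiplications needed: 4 (4 lines after 4^1)

4^12 = 16777216. Using exponentiation by squaring, this requires 4 multiplications. The key idea: if the exponent is even, square the half-power; if odd, multiply by the base once.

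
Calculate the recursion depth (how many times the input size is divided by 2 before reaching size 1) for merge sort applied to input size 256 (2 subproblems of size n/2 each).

For divide and conquer with division factor 2:

Problem sizes at each level:
Level 0: 256
Level 1: 128
Level 2: 64
Level 3: 32
Level 4: 16
Level 5: 8
Level 6: 4
Level 7: 2
Level 8: 1

The root is level 0 and the size-1 base case is level 8 (the tree spans levels 0 through 8, i.e. 9 levels counting the root), so the depth is the number of divisions: log_2(256) = 8

The recursion tree depth is log_2(256) = 8. At each level, the problem size is divided by 2, so it takes 8 divisions to reduce to a base case of size 1. The algorithm makes 2 recursive calls at each level.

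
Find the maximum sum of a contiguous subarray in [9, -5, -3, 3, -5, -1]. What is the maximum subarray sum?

Using Kadane's algorithm on [9, -5, -3, 3, -5, -1]:

Scanning through the array:
Position 1 (value -5): max_ending_here = 4, max_so_far = 9
Position 2 (value -3): max_ending_here = 1, max_so_far = 9
Position 3 (value 3): max_ending_here = 4, max_so_far = 9
Position 4 (value -5): max_ending_here = -1, max_so_far = 9
Position 5 (value -1): max_ending_here = -1, max_so_far = 9

Maximum subarray: [9]
Maximum sum: 9

The maximum subarray is [9] with sum 9. This subarray runs from index 0 to index 0.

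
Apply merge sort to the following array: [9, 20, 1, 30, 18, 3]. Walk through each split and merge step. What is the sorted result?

Merge sort trace:

Split: [9, 20, 1, 30, 18, 3] -> [9, 20, 1] and [30, 18, 3]
  Split: [9, 20, 1] -> [9] and [20, 1]
    Split: [20, 1] -> [20] and [1]
    Merge: [20] + [1] -> [1, 20]
  Merge: [9] + [1, 20] -> [1, 9, 20]
  Split: [30, 18, 3] -> [30] and [18, 3]
    Split: [18, 3] -> [18] and [3]
    Merge: [18] + [3] -> [3, 18]
  Merge: [30] + [3, 18] -> [3, 18, 30]
Merge: [1, 9, 20] + [3, 18, 30] -> [1, 3, 9, 18, 20, 30]

Final sorted array: [1, 3, 9, 18, 20, 30]

The merge sort proceeds by recursively splitting the array and merging sorted halves.
After all merges, the sorted array is [1, 3, 9, 18, 20, 30].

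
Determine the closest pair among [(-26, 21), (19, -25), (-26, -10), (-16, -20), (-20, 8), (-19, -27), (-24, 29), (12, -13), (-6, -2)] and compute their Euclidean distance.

Computing all pairwise distances among 9 points:

d((-26, 21), (19, -25)) = 64.3506
d((-26, 21), (-26, -10)) = 31.0
d((-26, 21), (-16, -20)) = 42.2019
d((-26, 21), (-20, 8)) = 14.3178
d((-26, 21), (-19, -27)) = 48.5077
d((-26, 21), (-24, 29)) = 8.2462
d((-26, 21), (12, -13)) = 50.9902
d((-26, 21), (-6, -2)) = 30.4795
d((19, -25), (-26, -10)) = 47.4342
d((19, -25), (-16, -20)) = 35.3553
d((19, -25), (-20, 8)) = 51.0882
d((19, -25), (-19, -27)) = 38.0526
d((19, -25), (-24, 29)) = 69.029
d((19, -25), (12, -13)) = 13.8924
d((19, -25), (-6, -2)) = 33.9706
d((-26, -10), (-16, -20)) = 14.1421
d((-26, -10), (-20, 8)) = 18.9737
d((-26, -10), (-19, -27)) = 18.3848
d((-26, -10), (-24, 29)) = 39.0512
d((-26, -10), (12, -13)) = 38.1182
d((-26, -10), (-6, -2)) = 21.5407
d((-16, -20), (-20, 8)) = 28.2843
d((-16, -20), (-19, -27)) = 7.6158 <-- minimum
d((-16, -20), (-24, 29)) = 49.6488
d((-16, -20), (12, -13)) = 28.8617
d((-16, -20), (-6, -2)) = 20.5913
d((-20, 8), (-19, -27)) = 35.0143
d((-20, 8), (-24, 29)) = 21.3776
d((-20, 8), (12, -13)) = 38.2753
d((-20, 8), (-6, -2)) = 17.2047
d((-19, -27), (-24, 29)) = 56.2228
d((-19, -27), (12, -13)) = 34.0147
d((-19, -27), (-6, -2)) = 28.178
d((-24, 29), (12, -13)) = 55.3173
d((-24, 29), (-6, -2)) = 35.8469
d((12, -13), (-6, -2)) = 21.095

Closest pair: (-16, -20) and (-19, -27) with distance 7.6158

The closest pair is (-16, -20) and (-19, -27) with Euclidean distance 7.6158. For 9 points, brute-force pairwise comparison is shown above. For large n, the divide-and-conquer algorithm (sort by x, recurse on halves, check the dividing strip) achieves O(n log n).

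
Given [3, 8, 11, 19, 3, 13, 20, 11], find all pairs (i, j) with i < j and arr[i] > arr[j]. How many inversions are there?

Finding inversions in [3, 8, 11, 19, 3, 13, 20, 11]:

(1, 4): arr[1]=8 > arr[4]=3
(2, 4): arr[2]=11 > arr[4]=3
(3, 4): arr[3]=19 > arr[4]=3
(3, 5): arr[3]=19 > arr[5]=13
(3, 7): arr[3]=19 > arr[7]=11
(5, 7): arr[5]=13 > arr[7]=11
(6, 7): arr[6]=20 > arr[7]=11

Total inversions: 7

The array has 7 inversion(s): (1,4), (2,4), (3,4), (3,5), (3,7), (5,7), (6,7). Each pair (i,j) satisfies i < j and arr[i] > arr[j].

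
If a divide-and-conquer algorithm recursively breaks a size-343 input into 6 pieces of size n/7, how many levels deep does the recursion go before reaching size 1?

For divide and conquer with division factor 7:

Problem sizes at each level:
Level 0: 343
Level 1: 49
Level 2: 7
Level 3: 1

The root is level 0 and the size-1 base case is level 3 (the tree spans levels 0 through 3, i.e. 4 levels counting the root), so the depth is the number of divisions: log_7(343) = 3

The recursion tree depth is log_7(343) = 3. At each level, the problem size is divided by 7, so it takes 3 divisions to reduce to a base case of size 1. The algorithm makes 6 recursive calls at each level.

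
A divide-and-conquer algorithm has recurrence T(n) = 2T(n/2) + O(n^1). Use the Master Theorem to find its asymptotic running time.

Master Theorem for T(n) = 2T(n/2) + O(n^1):

a = 2, b = 2, c = 1
log_b(a) = log_2(2) = 1.0000

Case 2: c = 1 = log_2(2) = 1.0000
T(n) = O(n^1 log n) = O(n log n)

For T(n) = 2T(n/2) + O(n^1): log_2(2) = 1.0000. This is Case 2 of the Master Theorem (c = log_b(a), equal work at all levels), giving O(n log n).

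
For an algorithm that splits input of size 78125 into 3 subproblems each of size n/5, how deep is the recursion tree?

For divide and conquer with division factor 5:

Problem sizes at each level:
Level 0: 78125
Level 1: 15625
Level 2: 3125
Level 3: 625
Level 4: 125
Level 5: 25
Level 6: 5
Level 7: 1

The root is level 0 and the size-1 base case is level 7 (the tree spans levels 0 through 7, i.e. 8 levels counting the root), so the depth is the number of divisions: log_5(78125) = 7

The recursion tree depth is log_5(78125) = 7. At each level, the problem size is divided by 5, so it takes 7 divisions to reduce to a base case of size 1. The algorithm makes 3 recursive calls at each level.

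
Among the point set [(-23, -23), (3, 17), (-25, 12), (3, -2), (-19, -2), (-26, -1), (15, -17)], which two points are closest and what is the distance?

Computing all pairwise distances among 7 points:

d((-23, -23), (3, 17)) = 47.7074
d((-23, -23), (-25, 12)) = 35.0571
d((-23, -23), (3, -2)) = 33.4215
d((-23, -23), (-19, -2)) = 21.3776
d((-23, -23), (-26, -1)) = 22.2036
d((-23, -23), (15, -17)) = 38.4708
d((3, 17), (-25, 12)) = 28.4429
d((3, 17), (3, -2)) = 19.0
d((3, 17), (-19, -2)) = 29.0689
d((3, 17), (-26, -1)) = 34.1321
d((3, 17), (15, -17)) = 36.0555
d((-25, 12), (3, -2)) = 31.305
d((-25, 12), (-19, -2)) = 15.2315
d((-25, 12), (-26, -1)) = 13.0384
d((-25, 12), (15, -17)) = 49.4065
d((3, -2), (-19, -2)) = 22.0
d((3, -2), (-26, -1)) = 29.0172
d((3, -2), (15, -17)) = 19.2094
d((-19, -2), (-26, -1)) = 7.0711 <-- minimum
d((-19, -2), (15, -17)) = 37.1618
d((-26, -1), (15, -17)) = 44.0114

Closest pair: (-19, -2) and (-26, -1) with distance 7.0711

The closest pair is (-19, -2) and (-26, -1) with Euclidean distance 7.0711. For 7 points, brute-force pairwise comparison is shown above. For large n, the divide-and-conquer algorithm (sort by x, recurse on halves, check the dividing strip) achieves O(n log n).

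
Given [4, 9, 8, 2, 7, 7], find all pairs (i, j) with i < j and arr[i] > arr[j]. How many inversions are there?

Finding inversions in [4, 9, 8, 2, 7, 7]:

(0, 3): arr[0]=4 > arr[3]=2
(1, 2): arr[1]=9 > arr[2]=8
(1, 3): arr[1]=9 > arr[3]=2
(1, 4): arr[1]=9 > arr[4]=7
(1, 5): arr[1]=9 > arr[5]=7
(2, 3): arr[2]=8 > arr[3]=2
(2, 4): arr[2]=8 > arr[4]=7
(2, 5): arr[2]=8 > arr[5]=7

Total inversions: 8

The array has 8 inversion(s): (0,3), (1,2), (1,3), (1,4), (1,5), (2,3), (2,4), (2,5). Each pair (i,j) satisfies i < j and arr[i] > arr[j].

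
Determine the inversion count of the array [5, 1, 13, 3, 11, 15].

Finding inversions in [5, 1, 13, 3, 11, 15]:

(0, 1): arr[0]=5 > arr[1]=1
(0, 3): arr[0]=5 > arr[3]=3
(2, 3): arr[2]=13 > arr[3]=3
(2, 4): arr[2]=13 > arr[4]=11

Total inversions: 4

The array has 4 inversion(s): (0,1), (0,3), (2,3), (2,4). Each pair (i,j) satisfies i < j and arr[i] > arr[j].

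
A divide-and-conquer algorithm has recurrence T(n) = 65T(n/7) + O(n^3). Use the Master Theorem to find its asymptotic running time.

Master Theorem for T(n) = 65T(n/7) + O(n^3):

a = 65, b = 7, c = 3
log_b(a) = log_7(65) = 2.1452

Case 3: c = 3 > log_7(65) = 2.1452
T(n) = O(n^3) = O(n^3)

For T(n) = 65T(n/7) + O(n^3): log_7(65) = 2.1452. This is Case 3 of the Master Theorem (c > log_b(a), work dominated by root), giving O(n^3).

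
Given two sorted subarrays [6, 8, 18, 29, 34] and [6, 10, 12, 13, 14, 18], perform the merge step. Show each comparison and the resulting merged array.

Merging process:

Compare 6 vs 6: take 6 from left. Merged: [6]
Compare 8 vs 6: take 6 from right. Merged: [6, 6]
Compare 8 vs 10: take 8 from left. Merged: [6, 6, 8]
Compare 18 vs 10: take 10 from right. Merged: [6, 6, 8, 10]
Compare 18 vs 12: take 12 from right. Merged: [6, 6, 8, 10, 12]
Compare 18 vs 13: take 13 from right. Merged: [6, 6, 8, 10, 12, 13]
Compare 18 vs 14: take 14 from right. Merged: [6, 6, 8, 10, 12, 13, 14]
Compare 18 vs 18: take 18 from left. Merged: [6, 6, 8, 10, 12, 13, 14, 18]
Compare 29 vs 18: take 18 from right. Merged: [6, 6, 8, 10, 12, 13, 14, 18, 18]
Append remaining from left: [29, 34]. Merged: [6, 6, 8, 10, 12, 13, 14, 18, 18, 29, 34]

Final merged array: [6, 6, 8, 10, 12, 13, 14, 18, 18, 29, 34]
Total comparisons: 9

The merged array is [6, 6, 8, 10, 12, 13, 14, 18, 18, 29, 34], requiring 9 comparisons. The merge step runs in O(n) time where n is the total number of elements.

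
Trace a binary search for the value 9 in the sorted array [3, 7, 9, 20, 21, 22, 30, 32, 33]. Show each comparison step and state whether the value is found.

Binary search for 9 in [3, 7, 9, 20, 21, 22, 30, 32, 33]:

lo=0, hi=8, mid=4, arr[mid]=21 -> 21 > 9, search left half
lo=0, hi=3, mid=1, arr[mid]=7 -> 7 < 9, search right half
lo=2, hi=3, mid=2, arr[mid]=9 -> Found target at index 2!

Binary search finds 9 at index 2 after 3 comparisons. The search repeatedly halves the search space by comparing with the middle element.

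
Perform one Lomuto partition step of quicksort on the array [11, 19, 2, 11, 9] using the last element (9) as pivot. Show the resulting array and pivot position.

Lomuto partition with pivot = 9:

Initial array: [11, 19, 2, 11, 9]

arr[0]=11 > 9: no swap
arr[1]=19 > 9: no swap
arr[2]=2 <= 9: swap with position 0, array becomes [2, 19, 11, 11, 9]
arr[3]=11 > 9: no swap

Place pivot at position 1: [2, 9, 11, 11, 19]
Pivot position: 1

After partitioning with pivot 9, the array becomes [2, 9, 11, 11, 19]. The pivot is placed at index 1. All elements to the left of the pivot are <= 9, and all elements to the right are > 9.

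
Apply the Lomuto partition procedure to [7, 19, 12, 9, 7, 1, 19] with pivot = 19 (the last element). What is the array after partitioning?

Lomuto partition with pivot = 19:

Initial array: [7, 19, 12, 9, 7, 1, 19]

arr[0]=7 <= 19: swap with position 0, array becomes [7, 19, 12, 9, 7, 1, 19]
arr[1]=19 <= 19: swap with position 1, array becomes [7, 19, 12, 9, 7, 1, 19]
arr[2]=12 <= 19: swap with position 2, array becomes [7, 19, 12, 9, 7, 1, 19]
arr[3]=9 <= 19: swap with position 3, array becomes [7, 19, 12, 9, 7, 1, 19]
arr[4]=7 <= 19: swap with position 4, array becomes [7, 19, 12, 9, 7, 1, 19]
arr[5]=1 <= 19: swap with position 5, array becomes [7, 19, 12, 9, 7, 1, 19]

Place pivot at position 6: [7, 19, 12, 9, 7, 1, 19]
Pivot position: 6

After partitioning with pivot 19, the array becomes [7, 19, 12, 9, 7, 1, 19]. The pivot is placed at index 6. All elements to the left of the pivot are <= 19, and all elements to the right are > 19.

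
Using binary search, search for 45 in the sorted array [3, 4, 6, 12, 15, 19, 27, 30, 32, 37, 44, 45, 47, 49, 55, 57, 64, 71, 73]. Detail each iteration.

Binary search for 45 in [3, 4, 6, 12, 15, 19, 27, 30, 32, 37, 44, 45, 47, 49, 55, 57, 64, 71, 73]:

lo=0, hi=18, mid=9, arr[mid]=37 -> 37 < 45, search right half
lo=10, hi=18, mid=14, arr[mid]=55 -> 55 > 45, search left half
lo=10, hi=13, mid=11, arr[mid]=45 -> Found target at index 11!

Binary search finds 45 at index 11 after 3 comparisons. The search repeatedly halves the search space by comparing with the middle element.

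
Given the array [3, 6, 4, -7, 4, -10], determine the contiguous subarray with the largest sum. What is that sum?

Using Kadane's algorithm on [3, 6, 4, -7, 4, -10]:

Scanning through the array:
Position 1 (value 6): max_ending_here = 9, max_so_far = 9
Position 2 (value 4): max_ending_here = 13, max_so_far = 13
Position 3 (value -7): max_ending_here = 6, max_so_far = 13
Position 4 (value 4): max_ending_here = 10, max_so_far = 13
Position 5 (value -10): max_ending_here = 0, max_so_far = 13

Maximum subarray: [3, 6, 4]
Maximum sum: 13

The maximum subarray is [3, 6, 4] with sum 13. This subarray runs from index 0 to index 2.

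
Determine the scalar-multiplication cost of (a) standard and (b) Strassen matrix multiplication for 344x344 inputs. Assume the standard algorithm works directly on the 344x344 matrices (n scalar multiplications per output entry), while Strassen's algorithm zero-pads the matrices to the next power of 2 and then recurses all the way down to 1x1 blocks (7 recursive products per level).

Matrix multiplication for 344x344 matrices:

Strassen's algorithm requires power-of-2 dimensions. Pad 344x344 to 512x512 (next power of 2).

Standard algorithm: 344^3 = 40707584 multiplications
Strassen's algorithm: 7^(log2(512)) = 7^9 = 40353607 multiplications
Savings: 40707584 - 40353607 = 353977 multiplications

Standard: 40707584 multiplications (344^3). Strassen: 40353607 multiplications (7^9, after padding to 512x512). Strassen reduces 8 recursive multiplications to 7 at each level.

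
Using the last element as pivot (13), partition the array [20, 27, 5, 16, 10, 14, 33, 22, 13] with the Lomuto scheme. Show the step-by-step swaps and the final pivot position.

Lomuto partition with pivot = 13:

Initial array: [20, 27, 5, 16, 10, 14, 33, 22, 13]

arr[0]=20 > 13: no swap
arr[1]=27 > 13: no swap
arr[2]=5 <= 13: swap with position 0, array becomes [5, 27, 20, 16, 10, 14, 33, 22, 13]
arr[3]=16 > 13: no swap
arr[4]=10 <= 13: swap with position 1, array becomes [5, 10, 20, 16, 27, 14, 33, 22, 13]
arr[5]=14 > 13: no swap
arr[6]=33 > 13: no swap
arr[7]=22 > 13: no swap

Place pivot at position 2: [5, 10, 13, 16, 27, 14, 33, 22, 20]
Pivot position: 2

After partitioning with pivot 13, the array becomes [5, 10, 13, 16, 27, 14, 33, 22, 20]. The pivot is placed at index 2. All elements to the left of the pivot are <= 13, and all elements to the right are > 13.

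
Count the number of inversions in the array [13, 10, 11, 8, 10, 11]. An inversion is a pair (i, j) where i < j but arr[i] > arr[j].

Finding inversions in [13, 10, 11, 8, 10, 11]:

(0, 1): arr[0]=13 > arr[1]=10
(0, 2): arr[0]=13 > arr[2]=11
(0, 3): arr[0]=13 > arr[3]=8
(0, 4): arr[0]=13 > arr[4]=10
(0, 5): arr[0]=13 > arr[5]=11
(1, 3): arr[1]=10 > arr[3]=8
(2, 3): arr[2]=11 > arr[3]=8
(2, 4): arr[2]=11 > arr[4]=10

Total inversions: 8

The array has 8 inversion(s): (0,1), (0,2), (0,3), (0,4), (0,5), (1,3), (2,3), (2,4). Each pair (i,j) satisfies i < j and arr[i] > arr[j].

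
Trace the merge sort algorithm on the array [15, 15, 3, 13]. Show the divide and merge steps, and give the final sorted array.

Merge sort trace:

Split: [15, 15, 3, 13] -> [15, 15] and [3, 13]
  Split: [15, 15] -> [15] and [15]
  Merge: [15] + [15] -> [15, 15]
  Split: [3, 13] -> [3] and [13]
  Merge: [3] + [13] -> [3, 13]
Merge: [15, 15] + [3, 13] -> [3, 13, 15, 15]

Final sorted array: [3, 13, 15, 15]

The merge sort proceeds by recursively splitting the array and merging sorted halves.
After all merges, the sorted array is [3, 13, 15, 15].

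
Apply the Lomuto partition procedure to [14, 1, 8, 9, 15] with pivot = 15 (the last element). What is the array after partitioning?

Lomuto partition with pivot = 15:

Initial array: [14, 1, 8, 9, 15]

arr[0]=14 <= 15: swap with position 0, array becomes [14, 1, 8, 9, 15]
arr[1]=1 <= 15: swap with position 1, array becomes [14, 1, 8, 9, 15]
arr[2]=8 <= 15: swap with position 2, array becomes [14, 1, 8, 9, 15]
arr[3]=9 <= 15: swap with position 3, array becomes [14, 1, 8, 9, 15]

Place pivot at position 4: [14, 1, 8, 9, 15]
Pivot position: 4

After partitioning with pivot 15, the array becomes [14, 1, 8, 9, 15]. The pivot is placed at index 4. All elements to the left of the pivot are <= 15, and all elements to the right are > 15.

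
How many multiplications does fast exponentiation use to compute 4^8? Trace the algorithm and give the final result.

Computing 4^8 by squaring (build up from 4^1; each line after the first costs one multiplication):

4^1 = 4
4^2 = (4^1)^2 = 4^2 = 16
4^4 = (4^2)^2 = 16^2 = 256
4^8 = (4^4)^2 = 256^2 = 65536

Result: 65536
Multiplications needed: 3 (3 lines after 4^1)

4^8 = 65536. Using exponentiation by squaring, this requires 3 multiplications. The key idea: if the exponent is even, square the half-power; if odd, multiply by the base once.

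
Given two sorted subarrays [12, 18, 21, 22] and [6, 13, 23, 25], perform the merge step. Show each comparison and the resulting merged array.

Merging process:

Compare 12 vs 6: take 6 from right. Merged: [6]
Compare 12 vs 13: take 12 from left. Merged: [6, 12]
Compare 18 vs 13: take 13 from right. Merged: [6, 12, 13]
Compare 18 vs 23: take 18 from left. Merged: [6, 12, 13, 18]
Compare 21 vs 23: take 21 from left. Merged: [6, 12, 13, 18, 21]
Compare 22 vs 23: take 22 from left. Merged: [6, 12, 13, 18, 21, 22]
Append remaining from right: [23, 25]. Merged: [6, 12, 13, 18, 21, 22, 23, 25]

Final merged array: [6, 12, 13, 18, 21, 22, 23, 25]
Total comparisons: 6

The merged array is [6, 12, 13, 18, 21, 22, 23, 25], requiring 6 comparisons. The merge step runs in O(n) time where n is the total number of elements.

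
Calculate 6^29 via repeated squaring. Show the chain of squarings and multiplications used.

Computing 6^29 by squaring (build up from 6^1; each line after the first costs one multiplication):

6^1 = 6
6^2 = (6^1)^2 = 6^2 = 36
6^3 = 6 * 6^2 = 6 * 36 = 216
6^6 = (6^3)^2 = 216^2 = 46656
6^7 = 6 * 6^6 = 6 * 46656 = 279936
6^14 = (6^7)^2 = 279936^2 = 78364164096
6^28 = (6^14)^2 = 78364164096^2 = 6140942214464815497216
6^29 = 6 * 6^28 = 6 * 6140942214464815497216 = 36845653286788892983296

Result: 36845653286788892983296
Multiplications needed: 7 (7 lines after 6^1)

6^29 = 36845653286788892983296. Using exponentiation by squaring, this requires 7 multiplications. The key idea: if the exponent is even, square the half-power; if odd, multiply by the base once.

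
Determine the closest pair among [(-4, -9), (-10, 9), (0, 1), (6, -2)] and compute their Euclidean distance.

Computing all pairwise distances among 4 points:

d((-4, -9), (-10, 9)) = 18.9737
d((-4, -9), (0, 1)) = 10.7703
d((-4, -9), (6, -2)) = 12.2066
d((-10, 9), (0, 1)) = 12.8062
d((-10, 9), (6, -2)) = 19.4165
d((0, 1), (6, -2)) = 6.7082 <-- minimum

Closest pair: (0, 1) and (6, -2) with distance 6.7082

The closest pair is (0, 1) and (6, -2) with Euclidean distance 6.7082. For 4 points, brute-force pairwise comparison is shown above. For large n, the divide-and-conquer algorithm (sort by x, recurse on halves, check the dividing strip) achieves O(n log n).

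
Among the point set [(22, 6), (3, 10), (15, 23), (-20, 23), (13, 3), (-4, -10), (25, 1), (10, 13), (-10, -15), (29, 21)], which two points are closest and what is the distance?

Computing all pairwise distances among 10 points:

d((22, 6), (3, 10)) = 19.4165
d((22, 6), (15, 23)) = 18.3848
d((22, 6), (-20, 23)) = 45.31
d((22, 6), (13, 3)) = 9.4868
d((22, 6), (-4, -10)) = 30.5287
d((22, 6), (25, 1)) = 5.831 <-- minimum
d((22, 6), (10, 13)) = 13.8924
d((22, 6), (-10, -15)) = 38.2753
d((22, 6), (29, 21)) = 16.5529
d((3, 10), (15, 23)) = 17.6918
d((3, 10), (-20, 23)) = 26.4197
d((3, 10), (13, 3)) = 12.2066
d((3, 10), (-4, -10)) = 21.1896
d((3, 10), (25, 1)) = 23.7697
d((3, 10), (10, 13)) = 7.6158
d((3, 10), (-10, -15)) = 28.178
d((3, 10), (29, 21)) = 28.2312
d((15, 23), (-20, 23)) = 35.0
d((15, 23), (13, 3)) = 20.0998
d((15, 23), (-4, -10)) = 38.0789
d((15, 23), (25, 1)) = 24.1661
d((15, 23), (10, 13)) = 11.1803
d((15, 23), (-10, -15)) = 45.4863
d((15, 23), (29, 21)) = 14.1421
d((-20, 23), (13, 3)) = 38.5876
d((-20, 23), (-4, -10)) = 36.6742
d((-20, 23), (25, 1)) = 50.0899
d((-20, 23), (10, 13)) = 31.6228
d((-20, 23), (-10, -15)) = 39.2938
d((-20, 23), (29, 21)) = 49.0408
d((13, 3), (-4, -10)) = 21.4009
d((13, 3), (25, 1)) = 12.1655
d((13, 3), (10, 13)) = 10.4403
d((13, 3), (-10, -15)) = 29.2062
d((13, 3), (29, 21)) = 24.0832
d((-4, -10), (25, 1)) = 31.0161
d((-4, -10), (10, 13)) = 26.9258
d((-4, -10), (-10, -15)) = 7.8102
d((-4, -10), (29, 21)) = 45.2769
d((25, 1), (10, 13)) = 19.2094
d((25, 1), (-10, -15)) = 38.4838
d((25, 1), (29, 21)) = 20.3961
d((10, 13), (-10, -15)) = 34.4093
d((10, 13), (29, 21)) = 20.6155
d((-10, -15), (29, 21)) = 53.0754

Closest pair: (22, 6) and (25, 1) with distance 5.831

The closest pair is (22, 6) and (25, 1) with Euclidean distance 5.831. For 10 points, brute-force pairwise comparison is shown above. For large n, the divide-and-conquer algorithm (sort by x, recurse on halves, check the dividing strip) achieves O(n log n).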